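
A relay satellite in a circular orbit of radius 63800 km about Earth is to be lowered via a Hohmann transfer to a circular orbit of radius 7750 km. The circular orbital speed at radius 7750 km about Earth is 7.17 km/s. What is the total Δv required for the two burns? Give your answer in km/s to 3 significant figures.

Δv = 3.74 km/s

From the circular-orbit relation v² = μ/r at r = 7750 km: μ = v²r = (7.17)² × 7750 = 3.98419×10^5 km³/s².
Transfer-ellipse semi-major axis a_t = (r₁ + r₂)/2 = (63800 + 7750)/2 = 35775 km.
Circular speed at r₁: v₁ = √(μ/r₁) = √(3.98419×10^5/63800) = 2.499 km/s.
On the transfer ellipse at r₁, vis-viva equation gives v_a = √[μ(2/r₁ − 1/a_t)] = 1.163 km/s.
First burn Δv₁ = |v_a − v₁| = 1.336 km/s.
Circular speed at r₂: v₂ = √(μ/r₂) = 7.170 km/s.
Transfer-orbit speed at r₂: v_p = √[μ(2/r₂ − 1/a_t)] = 9.575 km/s.
Second burn Δv₂ = |v₂ − v_p| = 2.405 km/s.
Δv = Δv₁ + Δv₂ = 1.336 + 2.405 = 3.741 km/s.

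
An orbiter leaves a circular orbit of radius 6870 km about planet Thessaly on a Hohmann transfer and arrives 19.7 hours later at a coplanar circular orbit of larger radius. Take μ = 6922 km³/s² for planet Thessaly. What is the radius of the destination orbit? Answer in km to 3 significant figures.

Transfer time t = 19.7 hours = 70920 s, and t = π√(a_t³/μ).
So a_t = (μ t²/π²)^(1/3) = (6922 × (70920)² / π²)^(1/3) = 15223 km.
Since a_t = (r₁ + r₂)/2, r₂ = 2a_t − r₁ = 2×15223 − 6870 = 23576 km.

r₂ = 23600 km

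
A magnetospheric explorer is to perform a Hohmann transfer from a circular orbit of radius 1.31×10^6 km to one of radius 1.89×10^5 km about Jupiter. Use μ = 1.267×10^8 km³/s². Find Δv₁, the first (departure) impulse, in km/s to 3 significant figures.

The Hohmann ellipse has a_t = (r₁ + r₂)/2 = 7.495×10^5 km.
On the circular orbit at r = 1.310×10^6 km, v_c = √(μ/r) = 9.835 km/s.
Transfer-orbit speed at the same r (vis-viva, a = a_t): v_t = √[μ(2/r − 1/a_t)] = 4.939 km/s.
Δv₁ = |v_t − v_c| = |4.939 − 9.835| = 4.896 km/s.

Δv₁ = 4.90 km/s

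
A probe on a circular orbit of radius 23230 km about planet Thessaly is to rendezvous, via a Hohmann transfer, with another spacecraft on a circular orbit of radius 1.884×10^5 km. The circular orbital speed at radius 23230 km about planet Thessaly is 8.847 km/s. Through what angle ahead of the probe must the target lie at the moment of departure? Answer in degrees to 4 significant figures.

From the circular-orbit relation v² = μ/r at r = 23230 km: μ = v²r = (8.847)² × 23230 = 1.81820×10^6 km³/s².
Semi-major axis of the transfer orbit: a_t = (23230 + 1.884×10^5)/2 = 1.05815×10^5 km.
Transfer time t = π√(a_t³/μ) = 80196 s.
The target's mean motion on its circular orbit is ω₂ = √(μ/r₂³) = 1.6489×10^-5 rad/s.
Angle swept by the target during transfer: ω₂·t = 1.3224 rad = 75.77°.
The probe traverses 180° on the transfer ellipse, so the target must lead by 180° − 75.77° = 104.2°.

φ = 104.2°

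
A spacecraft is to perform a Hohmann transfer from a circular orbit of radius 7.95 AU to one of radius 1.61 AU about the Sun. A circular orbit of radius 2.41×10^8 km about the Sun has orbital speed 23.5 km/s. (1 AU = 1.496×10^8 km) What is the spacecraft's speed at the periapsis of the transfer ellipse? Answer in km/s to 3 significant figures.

From the circular-orbit relation v² = μ/r at r = 2.41×10^8 km: μ = v²r = (23.5)² × 2.41×10^8 = 1.33092×10^11 km³/s².
In km: r₁ = 7.95 × 1.496×10^8 = 1.18932×10^9 km; r₂ = 1.61 × 1.496×10^8 = 2.40856×10^8 km.
Transfer-ellipse semi-major axis a_t = (r₁ + r₂)/2 = (1.18932×10^9 + 2.40856×10^8)/2 = 7.15088×10^8 km.
The periapsis of the transfer ellipse is at r = 2.40856×10^8 km.
Applying v² = μ(2/r − 1/a_t): v = 30.32 km/s.

v = 30.3 km/s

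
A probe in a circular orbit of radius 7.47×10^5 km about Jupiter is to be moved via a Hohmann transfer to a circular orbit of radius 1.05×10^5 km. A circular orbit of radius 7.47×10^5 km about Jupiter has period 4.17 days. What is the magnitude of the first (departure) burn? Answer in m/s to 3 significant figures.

Δv₁ = 6560 m/s

From Kepler's third law T² = 4π²r³/μ at r = 7.47×10^5 km, T = 4.17 days = 4.17 × 86400 s = 3.60288×10^5 s: μ = 4π²r³/T² = 1.26772×10^8 km³/s².
Transfer-ellipse semi-major axis a_t = (r₁ + r₂)/2 = (7.470×10^5 + 1.050×10^5)/2 = 4.260×10^5 km.
On the circular orbit at r = 7.470×10^5 km, v_c = √(μ/r) = 13.0272 km/s.
Transfer-orbit speed at the same r (vis-viva, a = a_t): v_t = √[μ(2/r − 1/a_t)] = 6.46756 km/s.
Δv₁ = |v_t − v_c| = |6.46756 − 13.0272| = 6.560 km/s.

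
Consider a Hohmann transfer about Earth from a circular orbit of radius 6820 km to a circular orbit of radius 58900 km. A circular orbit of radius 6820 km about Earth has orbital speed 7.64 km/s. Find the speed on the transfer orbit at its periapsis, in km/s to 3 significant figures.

v = 10.2 km/s

From the circular-orbit relation v² = μ/r at r = 6820 km: μ = v²r = (7.64)² × 6820 = 3.98081×10^5 km³/s².
The Hohmann ellipse has a_t = (r₁ + r₂)/2 = 32860 km.
At periapsis, r = 6820 km.
From the vis-viva equation, v = √[μ(2/r − 1/a_t)] = 10.23 km/s.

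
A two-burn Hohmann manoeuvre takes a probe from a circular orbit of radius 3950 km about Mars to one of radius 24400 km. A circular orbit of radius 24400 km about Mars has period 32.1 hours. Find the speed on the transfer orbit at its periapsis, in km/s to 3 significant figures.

v = 4.33 km/s

From Kepler's third law T² = 4π²r³/μ at r = 24400 km, T = 32.1 hours = 32.1 × 3600 s = 1.1556×10^5 s: μ = 4π²r³/T² = 42945.2 km³/s².
Semi-major axis of the transfer orbit: a_t = (3950 + 24400)/2 = 14175 km.
At periapsis, r = 3950 km.
From the vis-viva equation, v = √[μ(2/r − 1/a_t)] = 4.326 km/s.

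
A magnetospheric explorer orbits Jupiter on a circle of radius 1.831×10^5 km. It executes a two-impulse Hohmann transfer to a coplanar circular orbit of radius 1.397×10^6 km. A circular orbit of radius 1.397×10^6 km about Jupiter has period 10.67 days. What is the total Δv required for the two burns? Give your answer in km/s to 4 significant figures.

From Kepler's third law T² = 4π²r³/μ at r = 1.397×10^6 km, T = 10.67 days = 10.67 × 86400 s = 9.21888×10^5 s: μ = 4π²r³/T² = 1.26646×10^8 km³/s².
Transfer-ellipse semi-major axis a_t = (r₁ + r₂)/2 = (1.831×10^5 + 1.397×10^6)/2 = 7.9005×10^5 km.
At r₁ the circular-orbit speed is v₁ = √(μ/r₁) = 26.300 km/s.
Transfer-orbit speed at r₁ (v² = μ(2/r − 1/a)): v_p = √[μ(2/r₁ − 1/a_t)] = 34.972 km/s.
First burn Δv₁ = |v_p − v₁| = 8.672 km/s.
At r₂, v₂ = √(μ/r₂) = 9.5213 km/s.
Transfer-orbit speed at r₂: v_a = √[μ(2/r₂ − 1/a_t)] = 4.5837 km/s.
Second burn Δv₂ = |v₂ − v_a| = 4.938 km/s.
Δv = Δv₁ + Δv₂ = 8.672 + 4.938 = 13.61 km/s.

Δv = 13.61 km/s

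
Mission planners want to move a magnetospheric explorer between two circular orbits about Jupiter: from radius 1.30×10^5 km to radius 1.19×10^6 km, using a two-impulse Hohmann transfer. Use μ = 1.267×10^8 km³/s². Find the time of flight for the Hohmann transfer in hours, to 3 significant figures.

Semi-major axis of the transfer orbit: a_t = (1.300×10^5 + 1.190×10^6)/2 = 6.600×10^5 km.
By Kepler's third law the transfer-orbit period is T = 2π√(a_t³/μ), so t = T/2 = 1.497×10^5 s.
Converting: 1.497×10^5 s ÷ 3600 s/hour = 41.6 hours.

t = 41.6 hours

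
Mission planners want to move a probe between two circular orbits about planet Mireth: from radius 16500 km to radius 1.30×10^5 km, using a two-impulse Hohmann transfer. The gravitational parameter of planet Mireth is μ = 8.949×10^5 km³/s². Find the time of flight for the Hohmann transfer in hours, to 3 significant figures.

t = 18.3 hours

Transfer-ellipse semi-major axis a_t = (r₁ + r₂)/2 = (16500 + 1.300×10^5)/2 = 73250 km.
By Kepler's third law the transfer-orbit period is T = 2π√(a_t³/μ), so t = T/2 = 65840 s.
Converting: 65840 s ÷ 3600 s/hour = 18.3 hours.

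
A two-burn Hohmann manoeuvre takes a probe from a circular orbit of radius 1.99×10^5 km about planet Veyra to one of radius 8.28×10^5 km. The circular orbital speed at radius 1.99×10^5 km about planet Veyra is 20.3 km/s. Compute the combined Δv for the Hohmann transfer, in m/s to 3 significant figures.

From the circular-orbit relation v² = μ/r at r = 1.99×10^5 km: μ = v²r = (20.3)² × 1.99×10^5 = 8.20059×10^7 km³/s².
The Hohmann ellipse has a_t = (r₁ + r₂)/2 = 5.135×10^5 km.
Circular speed at r₁: v₁ = √(μ/r₁) = √(8.20059×10^7/1.990×10^5) = 20.3000 km/s.
On the transfer ellipse at r₁, vis-viva gives v_p = √[μ(2/r₁ − 1/a_t)] = 25.7775 km/s.
First burn Δv₁ = |v_p − v₁| = 5.4775 km/s.
Circular speed at r₂: v₂ = √(μ/r₂) = 9.9519 km/s.
Transfer-orbit speed at r₂: v_a = √[μ(2/r₂ − 1/a_t)] = 6.1953 km/s.
Second burn Δv₂ = |v₂ − v_a| = 3.7566 km/s.
Total Δv = Δv₁ + Δv₂ = 9.234 km/s.

Δv = 9230 m/s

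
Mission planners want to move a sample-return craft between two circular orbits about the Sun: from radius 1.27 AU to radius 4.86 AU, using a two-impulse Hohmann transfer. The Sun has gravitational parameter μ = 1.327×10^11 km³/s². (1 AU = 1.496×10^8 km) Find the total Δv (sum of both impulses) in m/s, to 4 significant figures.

In km: r₁ = 1.27 × 1.496×10^8 = 1.89992×10^8 km; r₂ = 4.86 × 1.496×10^8 = 7.27056×10^8 km.
Transfer-ellipse semi-major axis a_t = (r₁ + r₂)/2 = (1.89992×10^8 + 7.27056×10^8)/2 = 4.58524×10^8 km.
Circular speed at r₁: v₁ = √(μ/r₁) = √(1.327×10^11/1.89992×10^8) = 26.4282 km/s.
On the transfer ellipse at r₁, v² = μ(2/r − 1/a) gives v_p = √[μ(2/r₁ − 1/a_t)] = 33.2790 km/s.
First burn Δv₁ = |v_p − v₁| = 6.8508 km/s.
Circular speed at r₂: v₂ = √(μ/r₂) = 13.5099 km/s.
Transfer-orbit speed at r₂: v_a = √[μ(2/r₂ − 1/a_t)] = 8.69637 km/s.
Second burn Δv₂ = |v₂ − v_a| = 4.8135 km/s.
Δv = Δv₁ + Δv₂ = 6.8508 + 4.8135 = 11.66 km/s.

Δv = 11660 m/s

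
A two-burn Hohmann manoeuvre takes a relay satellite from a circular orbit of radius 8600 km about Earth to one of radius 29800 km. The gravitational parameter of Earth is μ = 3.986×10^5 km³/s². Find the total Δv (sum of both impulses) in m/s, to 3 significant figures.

Semi-major axis of the transfer orbit: a_t = (8600 + 29800)/2 = 19200 km.
At r₁ the circular-orbit speed is v₁ = √(μ/r₁) = 6.8080 km/s.
Transfer-orbit speed at r₁ (vis-viva): v_p = √[μ(2/r₁ − 1/a_t)] = 8.4816 km/s.
First burn Δv₁ = |v_p − v₁| = 1.6736 km/s.
At r₂, v₂ = √(μ/r₂) = 3.6573 km/s.
Transfer-orbit speed at r₂: v_a = √[μ(2/r₂ − 1/a_t)] = 2.4477 km/s.
Second burn Δv₂ = |v₂ − v_a| = 1.2096 km/s.
Δv = Δv₁ + Δv₂ = 1.6736 + 1.2096 = 2.883 km/s.

Δv = 2880 m/s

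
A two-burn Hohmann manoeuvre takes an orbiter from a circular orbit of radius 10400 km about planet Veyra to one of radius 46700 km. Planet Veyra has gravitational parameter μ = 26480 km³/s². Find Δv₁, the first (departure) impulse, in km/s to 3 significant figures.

Δv₁ = 0.445 km/s

Transfer-ellipse semi-major axis a_t = (r₁ + r₂)/2 = (10400 + 46700)/2 = 28550 km.
Circular speed at r = 10400 km: v_c = √(μ/r) = 1.5957 km/s.
Transfer-orbit speed at the same r (vis-viva, a = a_t): v_t = √[μ(2/r − 1/a_t)] = 2.0408 km/s.
Δv₁ = |v_t − v_c| = |2.0408 − 1.5957| = 0.4451 km/s.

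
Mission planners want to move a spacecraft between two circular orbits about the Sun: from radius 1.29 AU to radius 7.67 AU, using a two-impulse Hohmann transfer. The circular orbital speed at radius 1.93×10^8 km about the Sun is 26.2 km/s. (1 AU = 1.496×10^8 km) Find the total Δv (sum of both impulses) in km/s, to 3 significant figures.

Δv = 13.1 km/s

From the circular-orbit relation v² = μ/r at r = 1.93×10^8 km: μ = v²r = (26.2)² × 1.93×10^8 = 1.32483×10^11 km³/s².
In km: r₁ = 1.29 × 1.496×10^8 = 1.92984×10^8 km; r₂ = 7.67 × 1.496×10^8 = 1.147432×10^9 km.
Semi-major axis of the transfer orbit: a_t = (1.92984×10^8 + 1.147432×10^9)/2 = 6.70208×10^8 km.
At r₁ the circular-orbit speed is v₁ = √(μ/r₁) = 26.201 km/s.
On the transfer ellipse at r₁, vis-viva equation gives v_p = √[μ(2/r₁ − 1/a_t)] = 34.283 km/s.
First burn Δv₁ = |v_p − v₁| = 8.082 km/s.
Circular speed at r₂: v₂ = √(μ/r₂) = 10.745 km/s.
Transfer-orbit speed at r₂: v_a = √[μ(2/r₂ − 1/a_t)] = 5.7660 km/s.
Second burn Δv₂ = |v₂ − v_a| = 4.979 km/s.
Total Δv = Δv₁ + Δv₂ = 13.06 km/s.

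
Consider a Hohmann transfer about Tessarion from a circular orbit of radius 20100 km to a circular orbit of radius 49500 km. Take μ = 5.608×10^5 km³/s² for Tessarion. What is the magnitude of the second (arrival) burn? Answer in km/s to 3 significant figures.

Semi-major axis of the transfer orbit: a_t = (20100 + 49500)/2 = 34800 km.
Circular speed at r = 49500 km: v_c = √(μ/r) = 3.3659 km/s.
Transfer-orbit speed at the same r (vis-viva, a = a_t): v_t = √[μ(2/r − 1/a_t)] = 2.5581 km/s.
Δv₂ = |v_t − v_c| = |2.5581 − 3.3659| = 0.8078 km/s.

Δv₂ = 0.808 km/s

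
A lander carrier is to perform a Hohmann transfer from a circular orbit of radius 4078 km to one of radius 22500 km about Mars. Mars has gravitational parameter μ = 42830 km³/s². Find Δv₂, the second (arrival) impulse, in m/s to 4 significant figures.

Δv₂ = 615.4 m/s

Transfer-ellipse semi-major axis a_t = (r₁ + r₂)/2 = (4078 + 22500)/2 = 13289 km.
On the circular orbit at r = 22500 km, v_c = √(μ/r) = 1.3797 km/s.
Vis-viva on the transfer ellipse at r = 22500 km gives v_t = √[μ(2/r − 1/a_t)] = 0.76429 km/s.
Δv₂ = |v_t − v_c| = |0.76429 − 1.3797| = 0.6154 km/s.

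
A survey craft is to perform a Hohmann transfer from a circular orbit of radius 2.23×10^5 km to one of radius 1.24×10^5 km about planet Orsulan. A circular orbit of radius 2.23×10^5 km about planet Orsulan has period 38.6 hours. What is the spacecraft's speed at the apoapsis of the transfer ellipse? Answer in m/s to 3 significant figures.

From Kepler's third law T² = 4π²r³/μ at r = 2.23×10^5 km, T = 38.6 hours = 38.6 × 3600 s = 1.3896×10^5 s: μ = 4π²r³/T² = 2.26723×10^7 km³/s².
Semi-major axis of the transfer orbit: a_t = (2.230×10^5 + 1.240×10^5)/2 = 1.735×10^5 km.
At apoapsis, r = 2.230×10^5 km.
From the vis-viva equation, v = √[μ(2/r − 1/a_t)] = 8.524 km/s.

v = 8520 m/s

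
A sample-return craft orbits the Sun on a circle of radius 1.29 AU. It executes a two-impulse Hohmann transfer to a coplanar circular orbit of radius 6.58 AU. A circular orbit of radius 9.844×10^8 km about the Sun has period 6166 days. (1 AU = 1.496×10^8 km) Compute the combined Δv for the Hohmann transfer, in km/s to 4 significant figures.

From Kepler's third law T² = 4π²r³/μ at r = 9.844×10^8 km, T = 6166 days = 6166 × 86400 s = 5.327424×10^8 s: μ = 4π²r³/T² = 1.32691×10^11 km³/s².
In km: r₁ = 1.29 × 1.496×10^8 = 1.92984×10^8 km; r₂ = 6.58 × 1.496×10^8 = 9.84368×10^8 km.
Transfer-ellipse semi-major axis a_t = (r₁ + r₂)/2 = (1.92984×10^8 + 9.84368×10^8)/2 = 5.88676×10^8 km.
At r₁ the circular-orbit speed is v₁ = √(μ/r₁) = 26.222 km/s.
On the transfer ellipse at r₁, vis-viva equation gives v_p = √[μ(2/r₁ − 1/a_t)] = 33.908 km/s.
First burn Δv₁ = |v_p − v₁| = 7.686 km/s.
At r₂, v₂ = √(μ/r₂) = 11.6102 km/s.
Transfer-orbit speed at r₂: v_a = √[μ(2/r₂ − 1/a_t)] = 6.64758 km/s.
Second burn Δv₂ = |v₂ − v_a| = 4.963 km/s.
Δv = Δv₁ + Δv₂ = 7.686 + 4.963 = 12.65 km/s.

Δv = 12.65 km/s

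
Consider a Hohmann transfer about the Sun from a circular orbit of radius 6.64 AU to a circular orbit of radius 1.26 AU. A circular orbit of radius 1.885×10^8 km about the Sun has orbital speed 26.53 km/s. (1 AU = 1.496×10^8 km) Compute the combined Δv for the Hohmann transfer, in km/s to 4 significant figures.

Δv = 12.90 km/s

From the circular-orbit relation v² = μ/r at r = 1.885×10^8 km: μ = v²r = (26.53)² × 1.885×10^8 = 1.32674×10^11 km³/s².
In km: r₁ = 6.64 × 1.496×10^8 = 9.93344×10^8 km; r₂ = 1.26 × 1.496×10^8 = 1.88496×10^8 km.
The Hohmann ellipse has a_t = (r₁ + r₂)/2 = 5.9092×10^8 km.
At r₁ the circular-orbit speed is v₁ = √(μ/r₁) = 11.557 km/s.
Transfer-orbit speed at r₁ (vis-viva equation): v_a = √[μ(2/r₁ − 1/a_t)] = 6.5272 km/s.
First burn Δv₁ = |v_a − v₁| = 5.030 km/s.
Circular speed at r₂: v₂ = √(μ/r₂) = 26.5303 km/s.
Transfer-orbit speed at r₂: v_p = √[μ(2/r₂ − 1/a_t)] = 34.3975 km/s.
Second burn Δv₂ = |v₂ − v_p| = 7.867 km/s.
Δv = Δv₁ + Δv₂ = 5.030 + 7.867 = 12.90 km/s.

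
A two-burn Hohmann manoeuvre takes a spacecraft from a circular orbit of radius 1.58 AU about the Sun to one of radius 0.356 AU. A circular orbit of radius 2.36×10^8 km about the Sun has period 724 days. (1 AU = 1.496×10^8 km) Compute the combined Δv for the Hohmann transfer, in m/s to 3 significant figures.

Δv = 23200 m/s

From Kepler's third law T² = 4π²r³/μ at r = 2.36×10^8 km, T = 724 days = 724 × 86400 s = 6.25536×10^7 s: μ = 4π²r³/T² = 1.32615×10^11 km³/s².
In km: r₁ = 1.58 × 1.496×10^8 = 2.36368×10^8 km; r₂ = 0.356 × 1.496×10^8 = 5.32576×10^7 km.
Semi-major axis of the transfer orbit: a_t = (2.36368×10^8 + 5.32576×10^7)/2 = 1.448128×10^8 km.
Circular speed at r₁: v₁ = √(μ/r₁) = √(1.32615×10^11/2.36368×10^8) = 23.6865 km/s.
On the transfer ellipse at r₁, v² = μ(2/r − 1/a) gives v_a = √[μ(2/r₁ − 1/a_t)] = 14.3644 km/s.
First burn Δv₁ = |v_a − v₁| = 9.322 km/s.
At r₂, v₂ = √(μ/r₂) = 49.90 km/s.
Transfer-orbit speed at r₂: v_p = √[μ(2/r₂ − 1/a_t)] = 63.75 km/s.
Second burn Δv₂ = |v₂ − v_p| = 13.85 km/s.
Δv = Δv₁ + Δv₂ = 9.322 + 13.85 = 23.17 km/s.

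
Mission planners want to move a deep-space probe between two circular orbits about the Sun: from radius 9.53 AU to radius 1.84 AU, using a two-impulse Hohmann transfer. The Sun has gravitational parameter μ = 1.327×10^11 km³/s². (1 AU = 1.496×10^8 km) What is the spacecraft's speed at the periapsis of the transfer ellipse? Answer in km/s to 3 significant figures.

v = 28.4 km/s

In km: r₁ = 9.53 × 1.496×10^8 = 1.425688×10^9 km; r₂ = 1.84 × 1.496×10^8 = 2.75264×10^8 km.
The Hohmann ellipse has a_t = (r₁ + r₂)/2 = 8.50476×10^8 km.
The periapsis of the transfer ellipse is at r = 2.75264×10^8 km.
Applying v² = μ(2/r − 1/a_t): v = 28.43 km/s.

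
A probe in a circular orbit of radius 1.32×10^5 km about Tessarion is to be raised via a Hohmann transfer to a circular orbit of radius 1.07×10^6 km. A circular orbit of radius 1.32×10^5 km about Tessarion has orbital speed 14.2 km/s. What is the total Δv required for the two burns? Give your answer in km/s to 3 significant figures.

Δv = 7.40 km/s

From the circular-orbit relation v² = μ/r at r = 1.32×10^5 km: μ = v²r = (14.2)² × 1.32×10^5 = 2.66165×10^7 km³/s².
The Hohmann ellipse has a_t = (r₁ + r₂)/2 = 6.010×10^5 km.
Circular speed at r₁: v₁ = √(μ/r₁) = √(2.66165×10^7/1.320×10^5) = 14.200 km/s.
Transfer-orbit speed at r₁ (v² = μ(2/r − 1/a)): v_p = √[μ(2/r₁ − 1/a_t)] = 18.947 km/s.
First burn Δv₁ = |v_p − v₁| = 4.747 km/s.
Circular speed at r₂: v₂ = √(μ/r₂) = 4.9875 km/s.
Transfer-orbit speed at r₂: v_a = √[μ(2/r₂ − 1/a_t)] = 2.3374 km/s.
Second burn Δv₂ = |v₂ − v_a| = 2.650 km/s.
Total Δv = Δv₁ + Δv₂ = 7.397 km/s.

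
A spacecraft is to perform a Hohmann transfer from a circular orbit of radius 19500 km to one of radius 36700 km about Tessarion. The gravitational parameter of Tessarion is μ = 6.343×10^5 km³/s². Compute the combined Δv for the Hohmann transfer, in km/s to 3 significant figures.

Transfer-ellipse semi-major axis a_t = (r₁ + r₂)/2 = (19500 + 36700)/2 = 28100 km.
Circular speed at r₁: v₁ = √(μ/r₁) = √(6.343×10^5/19500) = 5.70335 km/s.
On the transfer ellipse at r₁, vis-viva gives v_p = √[μ(2/r₁ − 1/a_t)] = 6.51793 km/s.
First burn Δv₁ = |v_p − v₁| = 0.8146 km/s.
Circular speed at r₂: v₂ = √(μ/r₂) = 4.1573 km/s.
Transfer-orbit speed at r₂: v_a = √[μ(2/r₂ − 1/a_t)] = 3.4632 km/s.
Second burn Δv₂ = |v₂ − v_a| = 0.6941 km/s.
Total Δv = Δv₁ + Δv₂ = 1.509 km/s.

Δv = 1.51 km/s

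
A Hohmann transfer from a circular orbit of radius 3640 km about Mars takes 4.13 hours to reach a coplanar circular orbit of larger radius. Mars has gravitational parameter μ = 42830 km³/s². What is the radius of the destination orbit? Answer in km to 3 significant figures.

Transfer time t = 4.13 hours = 14868 s, and t = π√(a_t³/μ).
So a_t = (μ t²/π²)^(1/3) = (42830 × (14868)² / π²)^(1/3) = 9862.4 km.
Since a_t = (r₁ + r₂)/2, r₂ = 2a_t − r₁ = 2×9862.4 − 3640 = 16084.8 km.

r₂ = 16100 km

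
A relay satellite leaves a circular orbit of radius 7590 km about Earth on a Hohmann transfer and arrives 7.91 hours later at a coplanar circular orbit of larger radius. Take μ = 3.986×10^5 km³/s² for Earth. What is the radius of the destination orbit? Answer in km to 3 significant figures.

r₂ = 56400 km

Transfer time t = 7.91 hours = 28476 s, and t = π√(a_t³/μ).
So a_t = (μ t²/π²)^(1/3) = (3.986×10^5 × (28476)² / π²)^(1/3) = 31994 km.
Since a_t = (r₁ + r₂)/2, r₂ = 2a_t − r₁ = 2×31994 − 7590 = 56398 km.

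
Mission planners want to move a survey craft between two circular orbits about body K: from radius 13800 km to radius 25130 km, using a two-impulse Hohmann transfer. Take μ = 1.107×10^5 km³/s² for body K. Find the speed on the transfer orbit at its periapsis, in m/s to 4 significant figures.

The Hohmann ellipse has a_t = (r₁ + r₂)/2 = 19465 km.
The periapsis of the transfer ellipse is at r = 13800 km.
Vis-viva: v = √[μ(2/r − 1/a_t)] = √[1.107×10^5 × (2/13800 − 1/19465)] = 3.218 km/s.

v = 3218 m/s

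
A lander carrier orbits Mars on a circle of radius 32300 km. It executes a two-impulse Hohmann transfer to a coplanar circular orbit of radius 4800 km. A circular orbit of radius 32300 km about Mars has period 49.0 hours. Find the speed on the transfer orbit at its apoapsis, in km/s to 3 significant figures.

From Kepler's third law T² = 4π²r³/μ at r = 32300 km, T = 49.0 hours = 49.0 × 3600 s = 1.764×10^5 s: μ = 4π²r³/T² = 42753.3 km³/s².
Transfer-ellipse semi-major axis a_t = (r₁ + r₂)/2 = (32300 + 4800)/2 = 18550 km.
The apoapsis of the transfer ellipse is at r = 32300 km.
Applying v² = μ(2/r − 1/a_t): v = 0.5852 km/s.

v = 0.585 km/s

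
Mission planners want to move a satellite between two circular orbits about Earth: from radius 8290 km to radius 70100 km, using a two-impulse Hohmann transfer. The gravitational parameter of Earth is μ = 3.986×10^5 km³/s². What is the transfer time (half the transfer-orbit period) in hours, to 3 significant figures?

t = 10.7 hours

The Hohmann ellipse has a_t = (r₁ + r₂)/2 = 39195 km.
By Kepler's third law the transfer-orbit period is T = 2π√(a_t³/μ), so t = T/2 = 38610 s.
Converting: 38610 s ÷ 3600 s/hour = 10.7 hours.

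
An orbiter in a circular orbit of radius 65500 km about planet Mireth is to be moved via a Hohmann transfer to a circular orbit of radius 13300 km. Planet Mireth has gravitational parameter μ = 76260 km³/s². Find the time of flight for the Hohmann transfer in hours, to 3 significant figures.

t = 24.7 hours

Semi-major axis of the transfer orbit: a_t = (65500 + 13300)/2 = 39400 km.
By Kepler's third law the transfer-orbit period is T = 2π√(a_t³/μ), so t = T/2 = 88970 s.
Converting: 88970 s ÷ 3600 s/hour = 24.7 hours.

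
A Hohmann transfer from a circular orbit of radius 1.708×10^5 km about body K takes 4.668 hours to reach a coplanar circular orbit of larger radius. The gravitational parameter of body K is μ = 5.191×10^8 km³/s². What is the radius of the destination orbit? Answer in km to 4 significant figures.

Transfer time t = 4.668 hours = 16804.8 s, and t = π√(a_t³/μ).
So a_t = (μ t²/π²)^(1/3) = (5.191×10^8 × (16804.8)² / π²)^(1/3) = 2.4581×10^5 km.
Since a_t = (r₁ + r₂)/2, r₂ = 2a_t − r₁ = 2×2.4581×10^5 − 1.708×10^5 = 3.2082×10^5 km.

r₂ = 3.208×10^5 km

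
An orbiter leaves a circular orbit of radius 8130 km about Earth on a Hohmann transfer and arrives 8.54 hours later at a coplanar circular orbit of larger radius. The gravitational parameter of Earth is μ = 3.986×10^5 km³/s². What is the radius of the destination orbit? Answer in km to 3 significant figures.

Transfer time t = 8.54 hours = 30744 s, and t = π√(a_t³/μ).
So a_t = (μ t²/π²)^(1/3) = (3.986×10^5 × (30744)² / π²)^(1/3) = 33671 km.
Since a_t = (r₁ + r₂)/2, r₂ = 2a_t − r₁ = 2×33671 − 8130 = 59212 km.

r₂ = 59200 km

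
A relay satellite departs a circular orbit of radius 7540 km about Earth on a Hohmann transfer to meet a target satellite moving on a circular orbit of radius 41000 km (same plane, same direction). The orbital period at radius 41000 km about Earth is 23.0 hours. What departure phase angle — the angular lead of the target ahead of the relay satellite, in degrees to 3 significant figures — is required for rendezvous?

φ = 98.0°

From Kepler's third law T² = 4π²r³/μ at r = 41000 km, T = 23.0 hours = 23.0 × 3600 s = 82800 s: μ = 4π²r³/T² = 3.96872×10^5 km³/s².
The Hohmann ellipse has a_t = (r₁ + r₂)/2 = 24270 km.
Transfer time t = π√(a_t³/μ) = 18855 s.
The target's mean motion on its circular orbit is ω₂ = √(μ/r₂³) = 7.5884×10^-5 rad/s.
Angle swept by the target during transfer: ω₂·t = 1.4308 rad = 81.98°.
Arrival is 180° from departure on the ellipse, so φ = 180° − 81.98° = 98.0°.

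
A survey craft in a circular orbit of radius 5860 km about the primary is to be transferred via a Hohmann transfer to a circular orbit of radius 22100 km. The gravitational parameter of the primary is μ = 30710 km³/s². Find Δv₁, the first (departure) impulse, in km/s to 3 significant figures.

Semi-major axis of the transfer orbit: a_t = (5860 + 22100)/2 = 13980 km.
On the circular orbit at r = 5860 km, v_c = √(μ/r) = 2.289 km/s.
Vis-viva on the transfer ellipse at r = 5860 km gives v_t = √[μ(2/r − 1/a_t)] = 2.878 km/s.
Δv₁ = |v_t − v_c| = |2.878 − 2.289| = 0.5890 km/s.

Δv₁ = 0.589 km/s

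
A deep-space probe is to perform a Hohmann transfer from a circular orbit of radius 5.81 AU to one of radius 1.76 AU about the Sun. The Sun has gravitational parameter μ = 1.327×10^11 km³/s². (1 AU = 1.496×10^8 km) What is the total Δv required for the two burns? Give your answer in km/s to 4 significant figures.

In km: r₁ = 5.81 × 1.496×10^8 = 8.69176×10^8 km; r₂ = 1.76 × 1.496×10^8 = 2.63296×10^8 km.
Semi-major axis of the transfer orbit: a_t = (8.69176×10^8 + 2.63296×10^8)/2 = 5.66236×10^8 km.
Circular speed at r₁: v₁ = √(μ/r₁) = √(1.327×10^11/8.69176×10^8) = 12.3561 km/s.
On the transfer ellipse at r₁, vis-viva equation gives v_a = √[μ(2/r₁ − 1/a_t)] = 8.42568 km/s.
First burn Δv₁ = |v_a − v₁| = 3.9304 km/s.
Circular speed at r₂: v₂ = √(μ/r₂) = 22.4498 km/s.
Transfer-orbit speed at r₂: v_p = √[μ(2/r₂ − 1/a_t)] = 27.8143 km/s.
Second burn Δv₂ = |v₂ − v_p| = 5.3645 km/s.
Total Δv = Δv₁ + Δv₂ = 9.295 km/s.

Δv = 9.295 km/s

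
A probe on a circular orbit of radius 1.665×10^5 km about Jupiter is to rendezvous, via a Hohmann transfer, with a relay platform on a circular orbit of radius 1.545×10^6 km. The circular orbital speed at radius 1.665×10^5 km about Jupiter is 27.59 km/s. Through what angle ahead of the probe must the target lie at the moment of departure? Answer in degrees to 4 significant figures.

φ = 105.8°

From the circular-orbit relation v² = μ/r at r = 1.665×10^5 km: μ = v²r = (27.59)² × 1.665×10^5 = 1.26741×10^8 km³/s².
Transfer-ellipse semi-major axis a_t = (r₁ + r₂)/2 = (1.665×10^5 + 1.545×10^6)/2 = 8.5575×10^5 km.
The half-period of the transfer ellipse is t = π√(a_t³/μ) = 2.209×10^5 s.
The target's mean motion on its circular orbit is ω₂ = √(μ/r₂³) = 5.862×10^-6 rad/s.
Angle swept by the target during transfer: ω₂·t = 1.295 rad = 74.20°.
Arrival is 180° from departure on the ellipse, so φ = 180° − 74.20° = 105.8°.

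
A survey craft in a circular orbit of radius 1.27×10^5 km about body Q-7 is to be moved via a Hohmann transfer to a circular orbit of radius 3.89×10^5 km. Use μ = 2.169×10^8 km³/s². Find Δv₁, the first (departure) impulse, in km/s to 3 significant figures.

Δv₁ = 9.42 km/s

Transfer-ellipse semi-major axis a_t = (r₁ + r₂)/2 = (1.270×10^5 + 3.890×10^5)/2 = 2.580×10^5 km.
On the circular orbit at r = 1.270×10^5 km, v_c = √(μ/r) = 41.326 km/s.
Transfer-orbit speed at the same r (vis-viva, a = a_t): v_t = √[μ(2/r − 1/a_t)] = 50.745 km/s.
Δv₁ = |v_t − v_c| = |50.745 − 41.326| = 9.419 km/s.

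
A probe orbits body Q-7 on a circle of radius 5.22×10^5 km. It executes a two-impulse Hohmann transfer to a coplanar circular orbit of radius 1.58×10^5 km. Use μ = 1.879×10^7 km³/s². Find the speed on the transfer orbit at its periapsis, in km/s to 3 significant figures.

v = 13.5 km/s

The Hohmann ellipse has a_t = (r₁ + r₂)/2 = 3.400×10^5 km.
The periapsis of the transfer ellipse is at r = 1.580×10^5 km.
Applying v² = μ(2/r − 1/a_t): v = 13.51 km/s.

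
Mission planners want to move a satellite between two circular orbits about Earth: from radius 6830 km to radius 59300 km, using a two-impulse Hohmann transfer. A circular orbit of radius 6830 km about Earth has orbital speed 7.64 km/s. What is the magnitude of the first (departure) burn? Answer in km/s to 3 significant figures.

From the circular-orbit relation v² = μ/r at r = 6830 km: μ = v²r = (7.64)² × 6830 = 3.98664×10^5 km³/s².
Transfer-ellipse semi-major axis a_t = (r₁ + r₂)/2 = (6830 + 59300)/2 = 33065 km.
On the circular orbit at r = 6830 km, v_c = √(μ/r) = 7.6400 km/s.
Transfer-orbit speed at the same r (vis-viva, a = a_t): v_t = √[μ(2/r − 1/a_t)] = 10.231 km/s.
Δv₁ = |v_t − v_c| = |10.231 − 7.6400| = 2.591 km/s.

Δv₁ = 2.59 km/s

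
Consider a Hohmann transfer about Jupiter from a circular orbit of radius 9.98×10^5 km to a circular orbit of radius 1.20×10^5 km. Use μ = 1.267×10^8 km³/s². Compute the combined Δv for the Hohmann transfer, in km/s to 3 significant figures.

Δv = 17.0 km/s

Transfer-ellipse semi-major axis a_t = (r₁ + r₂)/2 = (9.980×10^5 + 1.200×10^5)/2 = 5.590×10^5 km.
At r₁ the circular-orbit speed is v₁ = √(μ/r₁) = 11.267 km/s.
On the transfer ellipse at r₁, vis-viva equation gives v_a = √[μ(2/r₁ − 1/a_t)] = 5.2204 km/s.
First burn Δv₁ = |v_a − v₁| = 6.047 km/s.
Circular speed at r₂: v₂ = √(μ/r₂) = 32.494 km/s.
Transfer-orbit speed at r₂: v_p = √[μ(2/r₂ − 1/a_t)] = 43.417 km/s.
Second burn Δv₂ = |v₂ − v_p| = 10.92 km/s.
Δv = Δv₁ + Δv₂ = 6.047 + 10.92 = 16.97 km/s.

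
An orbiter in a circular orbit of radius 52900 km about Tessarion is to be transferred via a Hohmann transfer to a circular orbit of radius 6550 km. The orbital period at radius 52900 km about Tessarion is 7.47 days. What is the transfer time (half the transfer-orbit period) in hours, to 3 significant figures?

t = 37.8 hours

From Kepler's third law T² = 4π²r³/μ at r = 52900 km, T = 7.47 days = 7.47 × 86400 s = 6.45408×10^5 s: μ = 4π²r³/T² = 14030.0 km³/s².
Semi-major axis of the transfer orbit: a_t = (52900 + 6550)/2 = 29725 km.
Half the transfer-orbit period gives t = π√(a_t³/μ) = 1.3593×10^5 s.
Converting: 1.3593×10^5 s ÷ 3600 s/hour = 37.8 hours.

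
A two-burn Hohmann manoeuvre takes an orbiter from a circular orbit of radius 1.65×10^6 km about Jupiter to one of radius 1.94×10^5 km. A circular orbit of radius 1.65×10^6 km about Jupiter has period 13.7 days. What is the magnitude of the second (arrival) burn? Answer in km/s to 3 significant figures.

Δv₂ = 8.63 km/s

From Kepler's third law T² = 4π²r³/μ at r = 1.65×10^6 km, T = 13.7 days = 13.7 × 86400 s = 1.18368×10^6 s: μ = 4π²r³/T² = 1.26574×10^8 km³/s².
The Hohmann ellipse has a_t = (r₁ + r₂)/2 = 9.220×10^5 km.
Circular speed at r = 1.940×10^5 km: v_c = √(μ/r) = 25.543 km/s.
Transfer-orbit speed at the same r (vis-viva, a = a_t): v_t = √[μ(2/r − 1/a_t)] = 34.170 km/s.
Δv₂ = |v_t − v_c| = |34.170 − 25.543| = 8.627 km/s.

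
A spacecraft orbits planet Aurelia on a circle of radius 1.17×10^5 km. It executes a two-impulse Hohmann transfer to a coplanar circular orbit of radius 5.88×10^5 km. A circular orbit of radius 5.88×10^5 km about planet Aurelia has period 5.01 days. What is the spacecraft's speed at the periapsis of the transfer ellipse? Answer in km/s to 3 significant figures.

v = 24.7 km/s

From Kepler's third law T² = 4π²r³/μ at r = 5.88×10^5 km, T = 5.01 days = 5.01 × 86400 s = 4.32864×10^5 s: μ = 4π²r³/T² = 4.28340×10^7 km³/s².
The Hohmann ellipse has a_t = (r₁ + r₂)/2 = 3.525×10^5 km.
The periapsis of the transfer ellipse is at r = 1.170×10^5 km.
Applying v² = μ(2/r − 1/a_t): v = 24.71 km/s.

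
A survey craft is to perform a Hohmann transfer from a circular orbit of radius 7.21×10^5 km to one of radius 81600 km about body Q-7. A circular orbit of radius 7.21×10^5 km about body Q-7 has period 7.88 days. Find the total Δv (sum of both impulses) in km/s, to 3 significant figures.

Δv = 10.4 km/s

From Kepler's third law T² = 4π²r³/μ at r = 7.21×10^5 km, T = 7.88 days = 7.88 × 86400 s = 6.80832×10^5 s: μ = 4π²r³/T² = 3.19217×10^7 km³/s².
Transfer-ellipse semi-major axis a_t = (r₁ + r₂)/2 = (7.210×10^5 + 81600)/2 = 4.013×10^5 km.
At r₁ the circular-orbit speed is v₁ = √(μ/r₁) = 6.65388 km/s.
Transfer-orbit speed at r₁ (v² = μ(2/r − 1/a)): v_a = √[μ(2/r₁ − 1/a_t)] = 3.00045 km/s.
First burn Δv₁ = |v_a − v₁| = 3.653 km/s.
Circular speed at r₂: v₂ = √(μ/r₂) = 19.7787 km/s.
Transfer-orbit speed at r₂: v_p = √[μ(2/r₂ − 1/a_t)] = 26.5113 km/s.
Second burn Δv₂ = |v₂ − v_p| = 6.733 km/s.
Δv = Δv₁ + Δv₂ = 3.653 + 6.733 = 10.39 km/s.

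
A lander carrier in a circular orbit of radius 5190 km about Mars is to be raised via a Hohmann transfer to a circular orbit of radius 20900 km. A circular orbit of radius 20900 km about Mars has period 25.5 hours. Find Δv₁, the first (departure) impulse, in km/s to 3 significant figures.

From Kepler's third law T² = 4π²r³/μ at r = 20900 km, T = 25.5 hours = 25.5 × 3600 s = 91800 s: μ = 4π²r³/T² = 42767.4 km³/s².
Semi-major axis of the transfer orbit: a_t = (5190 + 20900)/2 = 13045 km.
Circular speed at r = 5190 km: v_c = √(μ/r) = 2.8706 km/s.
Vis-viva on the transfer ellipse at r = 5190 km gives v_t = √[μ(2/r − 1/a_t)] = 3.6335 km/s.
Δv₁ = |v_t − v_c| = |3.6335 − 2.8706| = 0.7629 km/s.

Δv₁ = 0.763 km/s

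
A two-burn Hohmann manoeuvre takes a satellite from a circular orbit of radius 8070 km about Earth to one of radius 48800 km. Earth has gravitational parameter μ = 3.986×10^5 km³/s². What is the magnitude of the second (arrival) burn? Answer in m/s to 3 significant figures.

Δv₂ = 1340 m/s

The Hohmann ellipse has a_t = (r₁ + r₂)/2 = 28435 km.
Circular speed at r = 48800 km: v_c = √(μ/r) = 2.858 km/s.
Transfer-orbit speed at the same r (vis-viva, a = a_t): v_t = √[μ(2/r − 1/a_t)] = 1.523 km/s.
Δv₂ = |v_t − v_c| = |1.523 − 2.858| = 1.335 km/s.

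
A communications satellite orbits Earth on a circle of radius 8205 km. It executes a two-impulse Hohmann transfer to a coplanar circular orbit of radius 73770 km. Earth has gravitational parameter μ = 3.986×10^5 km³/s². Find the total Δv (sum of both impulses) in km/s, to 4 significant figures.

Δv = 3.665 km/s

Transfer-ellipse semi-major axis a_t = (r₁ + r₂)/2 = (8205 + 73770)/2 = 40987.5 km.
At r₁ the circular-orbit speed is v₁ = √(μ/r₁) = 6.970 km/s.
Transfer-orbit speed at r₁ (vis-viva equation): v_p = √[μ(2/r₁ − 1/a_t)] = 9.351 km/s.
First burn Δv₁ = |v_p − v₁| = 2.381 km/s.
At r₂, v₂ = √(μ/r₂) = 2.324 km/s.
Transfer-orbit speed at r₂: v_a = √[μ(2/r₂ − 1/a_t)] = 1.040 km/s.
Second burn Δv₂ = |v₂ − v_a| = 1.284 km/s.
Total Δv = Δv₁ + Δv₂ = 3.665 km/s.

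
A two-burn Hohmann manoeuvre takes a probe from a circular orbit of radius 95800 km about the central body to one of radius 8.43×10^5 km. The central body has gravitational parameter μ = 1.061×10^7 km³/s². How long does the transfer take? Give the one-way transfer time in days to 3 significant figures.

t = 3.59 days

Transfer-ellipse semi-major axis a_t = (r₁ + r₂)/2 = (95800 + 8.430×10^5)/2 = 4.694×10^5 km.
Transfer time t = π√(a_t³/μ) = π√((4.694×10^5)³ / 1.061×10^7) = 3.102×10^5 s.
Converting: 3.102×10^5 s ÷ 86400 s/day = 3.59 days.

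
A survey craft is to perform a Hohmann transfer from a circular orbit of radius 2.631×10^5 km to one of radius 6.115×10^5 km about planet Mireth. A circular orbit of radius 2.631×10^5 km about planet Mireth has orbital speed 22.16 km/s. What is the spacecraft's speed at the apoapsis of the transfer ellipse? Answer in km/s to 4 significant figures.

From the circular-orbit relation v² = μ/r at r = 2.631×10^5 km: μ = v²r = (22.16)² × 2.631×10^5 = 1.29199×10^8 km³/s².
The Hohmann ellipse has a_t = (r₁ + r₂)/2 = 4.373×10^5 km.
At apoapsis, r = 6.115×10^5 km.
Applying v² = μ(2/r − 1/a_t): v = 11.27 km/s.

v = 11.27 km/s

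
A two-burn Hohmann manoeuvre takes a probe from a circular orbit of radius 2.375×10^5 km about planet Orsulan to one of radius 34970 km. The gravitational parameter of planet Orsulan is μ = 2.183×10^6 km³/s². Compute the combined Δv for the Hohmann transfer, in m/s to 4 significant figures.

Δv = 4027 m/s

The Hohmann ellipse has a_t = (r₁ + r₂)/2 = 1.36235×10^5 km.
Circular speed at r₁: v₁ = √(μ/r₁) = √(2.183×10^6/2.375×10^5) = 3.032 km/s.
On the transfer ellipse at r₁, vis-viva gives v_a = √[μ(2/r₁ − 1/a_t)] = 1.536 km/s.
First burn Δv₁ = |v_a − v₁| = 1.496 km/s.
Circular speed at r₂: v₂ = √(μ/r₂) = 7.9009 km/s.
Transfer-orbit speed at r₂: v_p = √[μ(2/r₂ − 1/a_t)] = 10.432 km/s.
Second burn Δv₂ = |v₂ − v_p| = 2.531 km/s.
Δv = Δv₁ + Δv₂ = 1.496 + 2.531 = 4.027 km/s.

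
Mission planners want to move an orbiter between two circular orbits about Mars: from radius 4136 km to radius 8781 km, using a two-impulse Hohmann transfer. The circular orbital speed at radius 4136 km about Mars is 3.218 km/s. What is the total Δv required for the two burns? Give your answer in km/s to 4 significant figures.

From the circular-orbit relation v² = μ/r at r = 4136 km: μ = v²r = (3.218)² × 4136 = 42830.4 km³/s².
The Hohmann ellipse has a_t = (r₁ + r₂)/2 = 6458.5 km.
Circular speed at r₁: v₁ = √(μ/r₁) = √(42830.4/4136) = 3.21800 km/s.
Transfer-orbit speed at r₁ (vis-viva): v_p = √[μ(2/r₁ − 1/a_t)] = 3.75225 km/s.
First burn Δv₁ = |v_p − v₁| = 0.53425 km/s.
At r₂, v₂ = √(μ/r₂) = 2.20854 km/s.
Transfer-orbit speed at r₂: v_a = √[μ(2/r₂ − 1/a_t)] = 1.76738 km/s.
Second burn Δv₂ = |v₂ − v_a| = 0.44116 km/s.
Δv = Δv₁ + Δv₂ = 0.53425 + 0.44116 = 0.9754 km/s.

Δv = 0.9754 km/s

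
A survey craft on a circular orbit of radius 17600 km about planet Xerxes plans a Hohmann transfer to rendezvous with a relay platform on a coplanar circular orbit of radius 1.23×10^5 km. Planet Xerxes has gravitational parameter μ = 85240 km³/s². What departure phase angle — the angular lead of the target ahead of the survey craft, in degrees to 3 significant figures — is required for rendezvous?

Transfer-ellipse semi-major axis a_t = (r₁ + r₂)/2 = (17600 + 1.230×10^5)/2 = 70300 km.
The half-period of the transfer ellipse is t = π√(a_t³/μ) = 2.0057×10^5 s.
Target angular speed ω₂ = √(μ/r₂³) = 6.7681×10^-6 rad/s.
Angle swept by the target during transfer: ω₂·t = 1.3575 rad = 77.78°.
Arrival is 180° from departure on the ellipse, so φ = 180° − 77.78° = 102°.

φ = 102°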